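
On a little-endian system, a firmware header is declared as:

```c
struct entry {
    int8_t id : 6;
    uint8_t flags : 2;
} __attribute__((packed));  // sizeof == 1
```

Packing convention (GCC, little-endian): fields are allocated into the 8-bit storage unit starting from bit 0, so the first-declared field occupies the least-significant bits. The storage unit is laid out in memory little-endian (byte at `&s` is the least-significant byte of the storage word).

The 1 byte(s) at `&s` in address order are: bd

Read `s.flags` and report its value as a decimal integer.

2

[0]=0xbd (little-endian) → word 0xbd
id [0+:6] = (word>>0) & 0x3f = 61
flags [6+:2] = (word>>6) & 0x3 = 2  ←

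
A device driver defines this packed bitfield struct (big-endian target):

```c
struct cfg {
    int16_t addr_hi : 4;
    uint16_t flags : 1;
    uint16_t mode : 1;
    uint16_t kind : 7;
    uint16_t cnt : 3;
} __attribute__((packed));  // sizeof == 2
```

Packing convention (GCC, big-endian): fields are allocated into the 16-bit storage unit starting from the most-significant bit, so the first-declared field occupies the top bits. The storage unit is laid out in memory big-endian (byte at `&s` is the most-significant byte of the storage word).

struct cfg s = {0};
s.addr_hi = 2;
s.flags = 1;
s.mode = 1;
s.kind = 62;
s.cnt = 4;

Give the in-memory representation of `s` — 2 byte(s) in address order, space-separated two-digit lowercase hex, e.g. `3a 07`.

2d f4

addr_hi (4b) val=2 bits=0x2 at bit 12: 0x2000
flags (1b) val=1 bits=0x1 at bit 11: 0x2800
mode (1b) val=1 bits=0x1 at bit 10: 0x2c00
kind (7b) val=62 bits=0x3e at bit 3: 0x2df0
cnt (3b) val=4 bits=0x4 at bit 0: 0x2df4
word = 0x2df4 → big-endian bytes:
  [0]=0x2d  [1]=0xf4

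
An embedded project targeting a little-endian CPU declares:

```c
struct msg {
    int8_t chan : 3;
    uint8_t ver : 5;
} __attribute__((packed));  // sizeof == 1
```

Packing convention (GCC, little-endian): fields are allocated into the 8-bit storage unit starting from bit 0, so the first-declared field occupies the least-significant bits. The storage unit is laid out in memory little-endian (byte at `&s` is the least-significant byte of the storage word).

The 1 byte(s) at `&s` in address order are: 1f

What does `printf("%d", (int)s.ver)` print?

[0]=0x1f (little-endian) → word 0x1f
chan:3 @ bit 0 → (0x1f>>0)&0x7 = 0x7
ver:5 @ bit 3 → (0x1f>>3)&0x1f = 0x3  ←

3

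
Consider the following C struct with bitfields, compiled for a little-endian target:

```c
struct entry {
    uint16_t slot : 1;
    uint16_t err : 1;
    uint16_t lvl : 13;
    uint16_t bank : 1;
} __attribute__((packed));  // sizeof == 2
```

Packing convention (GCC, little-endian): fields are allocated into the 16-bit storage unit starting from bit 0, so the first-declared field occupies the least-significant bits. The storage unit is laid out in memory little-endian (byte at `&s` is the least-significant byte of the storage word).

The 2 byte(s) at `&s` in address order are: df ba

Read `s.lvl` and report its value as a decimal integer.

[0]=0xdf [1]=0xba (little-endian) → word 0xbadf
slot:1 @ bit 0 → (0xbadf>>0)&0x1 = 0x1
err:1 @ bit 1 → (0xbadf>>1)&0x1 = 0x1
lvl:13 @ bit 2 → (0xbadf>>2)&0x1fff = 0xeb7  ←
bank:1 @ bit 15 → (0xbadf>>15)&0x1 = 0x1

3767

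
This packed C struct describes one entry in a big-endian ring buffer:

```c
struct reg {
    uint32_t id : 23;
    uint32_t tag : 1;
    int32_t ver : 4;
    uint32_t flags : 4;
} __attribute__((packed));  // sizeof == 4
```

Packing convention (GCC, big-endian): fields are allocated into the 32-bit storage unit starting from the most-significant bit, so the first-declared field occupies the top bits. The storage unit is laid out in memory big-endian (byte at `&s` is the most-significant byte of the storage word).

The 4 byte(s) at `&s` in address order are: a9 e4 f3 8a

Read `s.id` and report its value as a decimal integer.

[0]=0xa9 [1]=0xe4 [2]=0xf3 [3]=0x8a (big-endian) → word 0xa9e4f38a
id [9+:23] = (word>>9) & 0x7fffff = 5567097  ←
tag [8+:1] = (word>>8) & 0x1 = 1
ver [4+:4] = (word>>4) & 0xf = 8
flags [0+:4] = (word>>0) & 0xf = 10

5567097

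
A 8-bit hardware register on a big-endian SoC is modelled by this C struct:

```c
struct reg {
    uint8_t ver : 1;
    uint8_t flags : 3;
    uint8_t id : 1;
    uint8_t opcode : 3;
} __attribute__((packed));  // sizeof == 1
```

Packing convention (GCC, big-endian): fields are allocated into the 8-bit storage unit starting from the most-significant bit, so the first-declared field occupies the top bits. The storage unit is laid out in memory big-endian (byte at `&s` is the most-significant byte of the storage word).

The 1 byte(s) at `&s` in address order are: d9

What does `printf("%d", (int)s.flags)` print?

5

[0]=0xd9 (big-endian) → word 0xd9
ver:1 @ bit 7 → (0xd9>>7)&0x1 = 0x1
flags:3 @ bit 4 → (0xd9>>4)&0x7 = 0x5  ←
id:1 @ bit 3 → (0xd9>>3)&0x1 = 0x1
opcode:3 @ bit 0 → (0xd9>>0)&0x7 = 0x1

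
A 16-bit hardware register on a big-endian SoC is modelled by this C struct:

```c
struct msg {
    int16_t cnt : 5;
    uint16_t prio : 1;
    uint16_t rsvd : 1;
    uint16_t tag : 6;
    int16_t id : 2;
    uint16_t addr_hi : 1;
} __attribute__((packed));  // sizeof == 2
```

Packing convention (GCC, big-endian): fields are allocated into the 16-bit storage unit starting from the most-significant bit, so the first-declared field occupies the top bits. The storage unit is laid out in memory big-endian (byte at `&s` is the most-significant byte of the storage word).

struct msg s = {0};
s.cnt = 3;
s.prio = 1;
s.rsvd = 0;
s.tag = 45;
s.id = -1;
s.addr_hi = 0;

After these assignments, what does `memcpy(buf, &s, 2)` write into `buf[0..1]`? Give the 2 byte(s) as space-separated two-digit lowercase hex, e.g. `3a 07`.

1d 6e

cnt (5b) val=3 bits=0x3 at bit 11: 0x1800
prio (1b) val=1 bits=0x1 at bit 10: 0x1c00
rsvd (1b) val=0 bits=0x0 at bit 9: 0x1c00
tag (6b) val=45 bits=0x2d at bit 3: 0x1d68
id (2b) val=-1 bits=0x3 at bit 1: 0x1d6e
addr_hi (1b) val=0 bits=0x0 at bit 0: 0x1d6e
word = 0x1d6e → big-endian bytes:
  [0]=0x1d  [1]=0x6e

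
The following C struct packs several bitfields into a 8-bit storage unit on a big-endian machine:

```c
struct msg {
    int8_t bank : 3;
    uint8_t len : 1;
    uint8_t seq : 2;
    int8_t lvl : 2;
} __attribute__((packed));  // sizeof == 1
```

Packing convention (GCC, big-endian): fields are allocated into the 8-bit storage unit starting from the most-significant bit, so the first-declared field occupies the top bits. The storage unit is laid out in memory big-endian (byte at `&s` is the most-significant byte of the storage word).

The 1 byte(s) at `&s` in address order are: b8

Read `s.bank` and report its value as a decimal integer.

-3

[0]=0xb8 (big-endian) → word 0xb8
bank:3 @ bit 5 → (0xb8>>5)&0x7 = 0x5  ←
len:1 @ bit 4 → (0xb8>>4)&0x1 = 0x1
seq:2 @ bit 2 → (0xb8>>2)&0x3 = 0x2
lvl:2 @ bit 0 → (0xb8>>0)&0x3 = 0x0
bank signed 3b, MSB=1: 5 - 8 = -3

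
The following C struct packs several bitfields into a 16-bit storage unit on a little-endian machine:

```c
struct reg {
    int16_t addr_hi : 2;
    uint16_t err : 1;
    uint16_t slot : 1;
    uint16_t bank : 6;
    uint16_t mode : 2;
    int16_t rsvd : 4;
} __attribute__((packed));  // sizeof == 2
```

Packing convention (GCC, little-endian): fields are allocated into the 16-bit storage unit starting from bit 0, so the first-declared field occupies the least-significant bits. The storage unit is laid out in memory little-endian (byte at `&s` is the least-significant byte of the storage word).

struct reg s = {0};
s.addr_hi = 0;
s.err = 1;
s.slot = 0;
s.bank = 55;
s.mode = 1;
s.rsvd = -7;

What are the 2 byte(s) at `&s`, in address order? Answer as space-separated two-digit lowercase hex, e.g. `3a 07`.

74 97

addr_hi (2b) val=0 bits=0x0 at bit 0: 0x0000
err (1b) val=1 bits=0x1 at bit 2: 0x0004
slot (1b) val=0 bits=0x0 at bit 3: 0x0004
bank (6b) val=55 bits=0x37 at bit 4: 0x0374
mode (2b) val=1 bits=0x1 at bit 10: 0x0774
rsvd (4b) val=-7 bits=0x9 at bit 12: 0x9774
word = 0x9774 → little-endian bytes:
  [0]=0x74  [1]=0x97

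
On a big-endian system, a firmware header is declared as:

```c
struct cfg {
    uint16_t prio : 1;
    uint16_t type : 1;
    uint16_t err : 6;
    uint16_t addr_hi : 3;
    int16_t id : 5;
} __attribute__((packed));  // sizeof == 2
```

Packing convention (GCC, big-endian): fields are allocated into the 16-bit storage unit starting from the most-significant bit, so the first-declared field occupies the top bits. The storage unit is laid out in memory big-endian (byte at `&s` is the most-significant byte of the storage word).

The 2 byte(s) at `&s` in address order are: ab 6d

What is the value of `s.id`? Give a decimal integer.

[0]=0xab [1]=0x6d (big-endian) → word 0xab6d
prio [15+:1] = (word>>15) & 0x1 = 1
type [14+:1] = (word>>14) & 0x1 = 0
err [8+:6] = (word>>8) & 0x3f = 43
addr_hi [5+:3] = (word>>5) & 0x7 = 3
id [0+:5] = (word>>0) & 0x1f = 13  ←
id signed 5b, MSB=0: value = 13

13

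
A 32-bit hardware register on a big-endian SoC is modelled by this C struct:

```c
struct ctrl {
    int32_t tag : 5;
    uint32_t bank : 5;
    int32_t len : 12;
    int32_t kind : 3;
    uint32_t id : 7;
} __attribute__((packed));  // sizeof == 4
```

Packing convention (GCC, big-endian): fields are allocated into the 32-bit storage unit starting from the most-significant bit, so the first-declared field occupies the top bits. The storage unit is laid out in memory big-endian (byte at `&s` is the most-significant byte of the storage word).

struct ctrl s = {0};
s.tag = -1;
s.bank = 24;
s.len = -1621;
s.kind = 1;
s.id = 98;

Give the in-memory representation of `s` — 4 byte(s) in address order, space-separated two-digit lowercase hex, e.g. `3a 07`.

fe 26 ac e2

tag:5 = -1 → 0x1f << 27 → word 0xf8000000
bank:5 = 24 → 0x18 << 22 → word 0xfe000000
len:12 = -1621 → 0x9ab << 10 → word 0xfe26ac00
kind:3 = 1 → 0x1 << 7 → word 0xfe26ac80
id:7 = 98 → 0x62 << 0 → word 0xfe26ace2
word = 0xfe26ace2 → big-endian bytes:
  [0]=0xfe  [1]=0x26  [2]=0xac  [3]=0xe2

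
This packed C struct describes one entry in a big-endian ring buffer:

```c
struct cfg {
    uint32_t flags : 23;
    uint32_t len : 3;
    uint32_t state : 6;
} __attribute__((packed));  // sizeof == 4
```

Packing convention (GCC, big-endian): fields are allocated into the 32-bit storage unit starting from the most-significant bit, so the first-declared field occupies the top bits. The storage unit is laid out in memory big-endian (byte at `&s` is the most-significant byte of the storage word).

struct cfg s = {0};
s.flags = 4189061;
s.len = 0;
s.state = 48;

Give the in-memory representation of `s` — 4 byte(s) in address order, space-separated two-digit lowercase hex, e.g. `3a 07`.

7f d7 0a 30

flags:23 = 4189061 → 0x3feb85 << 9 → word 0x7fd70a00
len:3 = 0 → 0x0 << 6 → word 0x7fd70a00
state:6 = 48 → 0x30 << 0 → word 0x7fd70a30
word = 0x7fd70a30 → big-endian bytes:
  [0]=0x7f  [1]=0xd7  [2]=0x0a  [3]=0x30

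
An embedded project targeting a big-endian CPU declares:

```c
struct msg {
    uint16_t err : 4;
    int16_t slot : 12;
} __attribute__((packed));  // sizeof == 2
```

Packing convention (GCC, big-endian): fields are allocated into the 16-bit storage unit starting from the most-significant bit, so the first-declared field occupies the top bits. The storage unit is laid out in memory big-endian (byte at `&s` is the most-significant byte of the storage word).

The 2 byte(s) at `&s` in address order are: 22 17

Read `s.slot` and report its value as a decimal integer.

535

[0]=0x22 [1]=0x17 (big-endian) → word 0x2217
err [12+:4] = (word>>12) & 0xf = 2
slot [0+:12] = (word>>0) & 0xfff = 535  ←
slot signed 12b, MSB=0: value = 535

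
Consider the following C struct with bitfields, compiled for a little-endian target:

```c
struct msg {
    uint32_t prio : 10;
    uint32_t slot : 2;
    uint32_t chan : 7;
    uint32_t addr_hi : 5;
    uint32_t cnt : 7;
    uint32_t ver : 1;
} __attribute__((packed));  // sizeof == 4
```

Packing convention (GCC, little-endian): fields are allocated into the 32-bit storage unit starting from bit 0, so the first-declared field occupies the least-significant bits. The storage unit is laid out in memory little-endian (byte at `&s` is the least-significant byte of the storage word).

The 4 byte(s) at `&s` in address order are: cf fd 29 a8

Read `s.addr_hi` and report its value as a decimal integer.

5

[0]=0xcf [1]=0xfd [2]=0x29 [3]=0xa8 (little-endian) → word 0xa829fdcf
prio [0+:10] = (word>>0) & 0x3ff = 463
slot [10+:2] = (word>>10) & 0x3 = 3
chan [12+:7] = (word>>12) & 0x7f = 31
addr_hi [19+:5] = (word>>19) & 0x1f = 5  ←
cnt [24+:7] = (word>>24) & 0x7f = 40
ver [31+:1] = (word>>31) & 0x1 = 1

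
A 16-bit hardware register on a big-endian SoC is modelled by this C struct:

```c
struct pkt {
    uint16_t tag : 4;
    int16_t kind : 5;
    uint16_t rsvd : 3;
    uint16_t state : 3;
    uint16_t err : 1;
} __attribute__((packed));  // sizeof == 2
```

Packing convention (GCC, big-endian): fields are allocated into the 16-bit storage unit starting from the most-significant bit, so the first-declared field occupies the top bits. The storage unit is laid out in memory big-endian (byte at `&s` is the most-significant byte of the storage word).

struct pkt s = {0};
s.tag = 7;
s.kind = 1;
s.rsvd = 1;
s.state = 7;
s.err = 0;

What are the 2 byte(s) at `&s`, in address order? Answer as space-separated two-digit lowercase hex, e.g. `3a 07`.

70 9e

[12+:4] tag=7 & 0xf = 0x7; word=0x7000
[7+:5] kind=1 & 0x1f = 0x1; word=0x7080
[4+:3] rsvd=1 & 0x7 = 0x1; word=0x7090
[1+:3] state=7 & 0x7 = 0x7; word=0x709e
[0+:1] err=0 & 0x1 = 0x0; word=0x709e
word = 0x709e → big-endian bytes:
  [0]=0x70  [1]=0x9e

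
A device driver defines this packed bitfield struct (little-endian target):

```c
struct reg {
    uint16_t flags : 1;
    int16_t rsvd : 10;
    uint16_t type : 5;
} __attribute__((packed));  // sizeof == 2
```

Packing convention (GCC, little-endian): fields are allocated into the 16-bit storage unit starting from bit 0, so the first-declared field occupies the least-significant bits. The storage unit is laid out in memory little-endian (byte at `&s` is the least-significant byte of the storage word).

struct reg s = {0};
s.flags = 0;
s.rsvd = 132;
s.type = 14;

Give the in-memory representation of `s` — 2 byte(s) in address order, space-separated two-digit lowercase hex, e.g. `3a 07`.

08 71

flags:1 = 0 → 0x0 << 0 → word 0x0000
rsvd:10 = 132 → 0x84 << 1 → word 0x0108
type:5 = 14 → 0xe << 11 → word 0x7108
word = 0x7108 → little-endian bytes:
  [0]=0x08  [1]=0x71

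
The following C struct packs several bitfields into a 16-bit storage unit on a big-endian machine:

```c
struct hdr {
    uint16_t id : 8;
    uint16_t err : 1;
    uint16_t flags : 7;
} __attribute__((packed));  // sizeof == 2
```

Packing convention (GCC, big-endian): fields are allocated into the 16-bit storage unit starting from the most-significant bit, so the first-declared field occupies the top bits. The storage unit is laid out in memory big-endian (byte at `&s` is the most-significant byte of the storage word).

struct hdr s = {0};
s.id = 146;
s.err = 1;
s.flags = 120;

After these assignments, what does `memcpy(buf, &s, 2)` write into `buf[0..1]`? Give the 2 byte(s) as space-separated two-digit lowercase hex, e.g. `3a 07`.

id (8b) val=146 bits=0x92 at bit 8: 0x9200
err (1b) val=1 bits=0x1 at bit 7: 0x9280
flags (7b) val=120 bits=0x78 at bit 0: 0x92f8
word = 0x92f8 → big-endian bytes:
  [0]=0x92  [1]=0xf8

92 f8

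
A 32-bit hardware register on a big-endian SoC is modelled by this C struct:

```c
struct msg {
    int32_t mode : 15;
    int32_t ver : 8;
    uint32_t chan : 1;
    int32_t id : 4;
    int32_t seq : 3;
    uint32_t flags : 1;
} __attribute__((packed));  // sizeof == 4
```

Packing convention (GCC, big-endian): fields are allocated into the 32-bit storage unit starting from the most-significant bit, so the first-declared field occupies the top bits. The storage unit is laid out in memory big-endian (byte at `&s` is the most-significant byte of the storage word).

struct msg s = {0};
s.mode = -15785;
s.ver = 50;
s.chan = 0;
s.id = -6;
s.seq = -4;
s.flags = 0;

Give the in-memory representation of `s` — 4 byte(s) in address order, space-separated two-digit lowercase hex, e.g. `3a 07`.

84 ae 64 a8

mode:15 = -15785 → 0x4257 << 17 → word 0x84ae0000
ver:8 = 50 → 0x32 << 9 → word 0x84ae6400
chan:1 = 0 → 0x0 << 8 → word 0x84ae6400
id:4 = -6 → 0xa << 4 → word 0x84ae64a0
seq:3 = -4 → 0x4 << 1 → word 0x84ae64a8
flags:1 = 0 → 0x0 << 0 → word 0x84ae64a8
word = 0x84ae64a8 → big-endian bytes:
  [0]=0x84  [1]=0xae  [2]=0x64  [3]=0xa8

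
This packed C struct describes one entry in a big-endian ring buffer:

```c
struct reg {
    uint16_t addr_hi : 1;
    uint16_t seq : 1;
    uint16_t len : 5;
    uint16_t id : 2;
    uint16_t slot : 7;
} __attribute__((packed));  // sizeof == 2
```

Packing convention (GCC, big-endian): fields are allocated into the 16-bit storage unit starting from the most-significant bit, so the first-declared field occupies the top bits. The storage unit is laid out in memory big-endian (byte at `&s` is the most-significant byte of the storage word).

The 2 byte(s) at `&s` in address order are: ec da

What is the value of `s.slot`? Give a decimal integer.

90

[0]=0xec [1]=0xda (big-endian) → word 0xecda
addr_hi:1 @ bit 15 → (0xecda>>15)&0x1 = 0x1
seq:1 @ bit 14 → (0xecda>>14)&0x1 = 0x1
len:5 @ bit 9 → (0xecda>>9)&0x1f = 0x16
id:2 @ bit 7 → (0xecda>>7)&0x3 = 0x1
slot:7 @ bit 0 → (0xecda>>0)&0x7f = 0x5a  ←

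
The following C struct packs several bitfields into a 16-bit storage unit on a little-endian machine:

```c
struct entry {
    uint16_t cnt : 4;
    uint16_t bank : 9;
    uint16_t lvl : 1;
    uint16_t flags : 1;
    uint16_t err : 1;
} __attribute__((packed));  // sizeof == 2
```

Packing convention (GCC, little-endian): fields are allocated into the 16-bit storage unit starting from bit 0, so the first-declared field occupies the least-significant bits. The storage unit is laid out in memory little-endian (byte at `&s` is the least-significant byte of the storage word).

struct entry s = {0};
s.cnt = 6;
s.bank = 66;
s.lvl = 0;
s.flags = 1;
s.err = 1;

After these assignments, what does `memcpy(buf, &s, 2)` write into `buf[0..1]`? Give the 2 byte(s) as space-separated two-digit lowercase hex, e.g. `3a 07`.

cnt (4b) val=6 bits=0x6 at bit 0: 0x0006
bank (9b) val=66 bits=0x42 at bit 4: 0x0426
lvl (1b) val=0 bits=0x0 at bit 13: 0x0426
flags (1b) val=1 bits=0x1 at bit 14: 0x4426
err (1b) val=1 bits=0x1 at bit 15: 0xc426
word = 0xc426 → little-endian bytes:
  [0]=0x26  [1]=0xc4

26 c4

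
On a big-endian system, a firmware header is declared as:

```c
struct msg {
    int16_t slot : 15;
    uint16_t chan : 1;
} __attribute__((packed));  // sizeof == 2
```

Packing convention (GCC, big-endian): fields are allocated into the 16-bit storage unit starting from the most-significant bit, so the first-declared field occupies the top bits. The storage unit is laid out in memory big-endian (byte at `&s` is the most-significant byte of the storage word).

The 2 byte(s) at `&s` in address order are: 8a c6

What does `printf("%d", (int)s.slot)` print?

[0]=0x8a [1]=0xc6 (big-endian) → word 0x8ac6
slot [1+:15] = (word>>1) & 0x7fff = 17763  ←
chan [0+:1] = (word>>0) & 0x1 = 0
slot signed 15b, MSB=1: 17763 - 32768 = -15005

-15005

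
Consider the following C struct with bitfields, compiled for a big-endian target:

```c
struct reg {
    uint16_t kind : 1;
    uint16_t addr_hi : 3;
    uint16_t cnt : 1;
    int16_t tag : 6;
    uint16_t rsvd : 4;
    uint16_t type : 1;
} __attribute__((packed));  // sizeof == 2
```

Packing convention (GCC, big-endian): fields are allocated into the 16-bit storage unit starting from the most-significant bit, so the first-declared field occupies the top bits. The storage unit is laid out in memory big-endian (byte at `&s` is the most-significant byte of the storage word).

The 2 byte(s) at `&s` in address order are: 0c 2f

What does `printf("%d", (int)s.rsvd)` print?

[0]=0x0c [1]=0x2f (big-endian) → word 0x0c2f
kind:1 @ bit 15 → (0x0c2f>>15)&0x1 = 0x0
addr_hi:3 @ bit 12 → (0x0c2f>>12)&0x7 = 0x0
cnt:1 @ bit 11 → (0x0c2f>>11)&0x1 = 0x1
tag:6 @ bit 5 → (0x0c2f>>5)&0x3f = 0x21
rsvd:4 @ bit 1 → (0x0c2f>>1)&0xf = 0x7  ←
type:1 @ bit 0 → (0x0c2f>>0)&0x1 = 0x1

7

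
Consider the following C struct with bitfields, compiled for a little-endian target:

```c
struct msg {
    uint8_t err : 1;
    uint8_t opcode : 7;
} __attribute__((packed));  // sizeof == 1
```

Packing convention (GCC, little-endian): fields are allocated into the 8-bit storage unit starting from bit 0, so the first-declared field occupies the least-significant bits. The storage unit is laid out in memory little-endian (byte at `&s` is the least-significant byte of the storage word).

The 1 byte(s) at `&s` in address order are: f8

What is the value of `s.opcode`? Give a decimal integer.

[0]=0xf8 (little-endian) → word 0xf8
err:1 @ bit 0 → (0xf8>>0)&0x1 = 0x0
opcode:7 @ bit 1 → (0xf8>>1)&0x7f = 0x7c  ←

124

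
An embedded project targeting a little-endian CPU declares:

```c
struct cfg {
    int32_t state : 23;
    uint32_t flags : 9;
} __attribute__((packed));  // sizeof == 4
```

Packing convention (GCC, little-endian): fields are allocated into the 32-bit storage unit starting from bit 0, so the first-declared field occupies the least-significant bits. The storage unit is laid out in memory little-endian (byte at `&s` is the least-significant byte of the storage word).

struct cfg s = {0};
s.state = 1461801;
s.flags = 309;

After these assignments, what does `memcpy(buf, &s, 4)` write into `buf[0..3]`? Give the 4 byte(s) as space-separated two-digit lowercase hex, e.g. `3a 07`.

[0+:23] state=1461801 & 0x7fffff = 0x164e29; word=0x00164e29
[23+:9] flags=309 & 0x1ff = 0x135; word=0x9a964e29
word = 0x9a964e29 → little-endian bytes:
  [0]=0x29  [1]=0x4e  [2]=0x96  [3]=0x9a

29 4e 96 9a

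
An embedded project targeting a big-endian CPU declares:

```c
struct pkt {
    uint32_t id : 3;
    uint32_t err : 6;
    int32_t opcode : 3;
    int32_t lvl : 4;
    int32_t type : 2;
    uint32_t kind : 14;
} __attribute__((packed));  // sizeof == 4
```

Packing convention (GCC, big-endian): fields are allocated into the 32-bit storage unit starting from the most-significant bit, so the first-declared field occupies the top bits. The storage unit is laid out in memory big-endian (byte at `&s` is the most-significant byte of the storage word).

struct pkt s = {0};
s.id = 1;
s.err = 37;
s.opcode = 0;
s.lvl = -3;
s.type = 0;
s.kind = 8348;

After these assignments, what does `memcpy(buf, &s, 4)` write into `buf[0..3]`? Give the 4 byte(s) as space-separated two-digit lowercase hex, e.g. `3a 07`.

32 8d 20 9c

id:3 = 1 → 0x1 << 29 → word 0x20000000
err:6 = 37 → 0x25 << 23 → word 0x32800000
opcode:3 = 0 → 0x0 << 20 → word 0x32800000
lvl:4 = -3 → 0xd << 16 → word 0x328d0000
type:2 = 0 → 0x0 << 14 → word 0x328d0000
kind:14 = 8348 → 0x209c << 0 → word 0x328d209c
word = 0x328d209c → big-endian bytes:
  [0]=0x32  [1]=0x8d  [2]=0x20  [3]=0x9c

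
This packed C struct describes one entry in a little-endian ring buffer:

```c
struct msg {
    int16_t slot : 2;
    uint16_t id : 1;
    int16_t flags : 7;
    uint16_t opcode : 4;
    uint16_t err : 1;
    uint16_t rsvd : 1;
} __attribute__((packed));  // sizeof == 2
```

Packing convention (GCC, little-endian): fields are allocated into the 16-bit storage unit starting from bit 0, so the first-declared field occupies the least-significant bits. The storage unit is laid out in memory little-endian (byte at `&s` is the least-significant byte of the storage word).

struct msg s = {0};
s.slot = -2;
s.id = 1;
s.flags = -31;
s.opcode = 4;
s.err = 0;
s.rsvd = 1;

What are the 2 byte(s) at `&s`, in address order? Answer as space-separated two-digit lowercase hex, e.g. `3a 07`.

0e 93

[0+:2] slot=-2 & 0x3 = 0x2; word=0x0002
[2+:1] id=1 & 0x1 = 0x1; word=0x0006
[3+:7] flags=-31 & 0x7f = 0x61; word=0x030e
[10+:4] opcode=4 & 0xf = 0x4; word=0x130e
[14+:1] err=0 & 0x1 = 0x0; word=0x130e
[15+:1] rsvd=1 & 0x1 = 0x1; word=0x930e
word = 0x930e → little-endian bytes:
  [0]=0x0e  [1]=0x93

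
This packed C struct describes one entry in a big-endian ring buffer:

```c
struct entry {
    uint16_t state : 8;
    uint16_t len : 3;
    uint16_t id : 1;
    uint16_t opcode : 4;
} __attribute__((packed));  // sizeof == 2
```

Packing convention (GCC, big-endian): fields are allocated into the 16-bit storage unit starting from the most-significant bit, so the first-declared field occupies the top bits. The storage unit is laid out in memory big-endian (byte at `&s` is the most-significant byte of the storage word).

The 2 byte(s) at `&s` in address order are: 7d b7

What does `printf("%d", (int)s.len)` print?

[0]=0x7d [1]=0xb7 (big-endian) → word 0x7db7
state:8 @ bit 8 → (0x7db7>>8)&0xff = 0x7d
len:3 @ bit 5 → (0x7db7>>5)&0x7 = 0x5  ←
id:1 @ bit 4 → (0x7db7>>4)&0x1 = 0x1
opcode:4 @ bit 0 → (0x7db7>>0)&0xf = 0x7

5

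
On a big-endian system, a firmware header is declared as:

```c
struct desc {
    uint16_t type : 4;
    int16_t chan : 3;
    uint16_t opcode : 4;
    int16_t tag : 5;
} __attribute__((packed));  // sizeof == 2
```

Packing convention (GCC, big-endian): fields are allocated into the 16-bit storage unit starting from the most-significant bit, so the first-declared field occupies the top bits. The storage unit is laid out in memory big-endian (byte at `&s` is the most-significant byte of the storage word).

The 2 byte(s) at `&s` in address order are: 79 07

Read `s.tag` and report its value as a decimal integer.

7

[0]=0x79 [1]=0x07 (big-endian) → word 0x7907
type [12+:4] = (word>>12) & 0xf = 7
chan [9+:3] = (word>>9) & 0x7 = 4
opcode [5+:4] = (word>>5) & 0xf = 8
tag [0+:5] = (word>>0) & 0x1f = 7  ←
tag signed 5b, MSB=0: value = 7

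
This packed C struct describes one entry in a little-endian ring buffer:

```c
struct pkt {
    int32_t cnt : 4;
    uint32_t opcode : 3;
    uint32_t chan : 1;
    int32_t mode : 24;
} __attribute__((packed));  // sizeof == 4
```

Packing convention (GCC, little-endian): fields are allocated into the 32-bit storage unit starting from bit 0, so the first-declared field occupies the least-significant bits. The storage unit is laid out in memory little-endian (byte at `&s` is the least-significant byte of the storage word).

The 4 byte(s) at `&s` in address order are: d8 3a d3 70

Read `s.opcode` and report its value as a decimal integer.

[0]=0xd8 [1]=0x3a [2]=0xd3 [3]=0x70 (little-endian) → word 0x70d33ad8
cnt:4 @ bit 0 → (0x70d33ad8>>0)&0xf = 0x8
opcode:3 @ bit 4 → (0x70d33ad8>>4)&0x7 = 0x5  ←
chan:1 @ bit 7 → (0x70d33ad8>>7)&0x1 = 0x1
mode:24 @ bit 8 → (0x70d33ad8>>8)&0xffffff = 0x70d33a

5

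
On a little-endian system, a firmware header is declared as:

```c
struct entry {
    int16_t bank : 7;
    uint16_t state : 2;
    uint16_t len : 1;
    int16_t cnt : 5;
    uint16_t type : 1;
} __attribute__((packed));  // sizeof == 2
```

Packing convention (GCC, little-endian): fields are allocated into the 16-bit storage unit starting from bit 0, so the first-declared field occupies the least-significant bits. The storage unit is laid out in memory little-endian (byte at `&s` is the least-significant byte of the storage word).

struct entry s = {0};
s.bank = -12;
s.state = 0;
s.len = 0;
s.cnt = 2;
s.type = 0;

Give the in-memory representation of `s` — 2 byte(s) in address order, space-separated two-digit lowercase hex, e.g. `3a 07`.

bank:7 = -12 → 0x74 << 0 → word 0x0074
state:2 = 0 → 0x0 << 7 → word 0x0074
len:1 = 0 → 0x0 << 9 → word 0x0074
cnt:5 = 2 → 0x2 << 10 → word 0x0874
type:1 = 0 → 0x0 << 15 → word 0x0874
word = 0x0874 → little-endian bytes:
  [0]=0x74  [1]=0x08

74 08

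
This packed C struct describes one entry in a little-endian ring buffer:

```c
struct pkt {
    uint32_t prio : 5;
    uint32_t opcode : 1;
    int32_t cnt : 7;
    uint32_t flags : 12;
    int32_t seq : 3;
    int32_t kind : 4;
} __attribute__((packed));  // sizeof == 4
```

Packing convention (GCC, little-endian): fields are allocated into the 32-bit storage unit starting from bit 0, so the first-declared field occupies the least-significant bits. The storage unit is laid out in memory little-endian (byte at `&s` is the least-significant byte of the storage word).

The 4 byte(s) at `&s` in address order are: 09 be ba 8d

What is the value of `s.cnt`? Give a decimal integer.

-8

[0]=0x09 [1]=0xbe [2]=0xba [3]=0x8d (little-endian) → word 0x8dbabe09
prio [0+:5] = (word>>0) & 0x1f = 9
opcode [5+:1] = (word>>5) & 0x1 = 0
cnt [6+:7] = (word>>6) & 0x7f = 120  ←
flags [13+:12] = (word>>13) & 0xfff = 3541
seq [25+:3] = (word>>25) & 0x7 = 6
kind [28+:4] = (word>>28) & 0xf = 8
cnt signed 7b, MSB=1: 120 - 128 = -8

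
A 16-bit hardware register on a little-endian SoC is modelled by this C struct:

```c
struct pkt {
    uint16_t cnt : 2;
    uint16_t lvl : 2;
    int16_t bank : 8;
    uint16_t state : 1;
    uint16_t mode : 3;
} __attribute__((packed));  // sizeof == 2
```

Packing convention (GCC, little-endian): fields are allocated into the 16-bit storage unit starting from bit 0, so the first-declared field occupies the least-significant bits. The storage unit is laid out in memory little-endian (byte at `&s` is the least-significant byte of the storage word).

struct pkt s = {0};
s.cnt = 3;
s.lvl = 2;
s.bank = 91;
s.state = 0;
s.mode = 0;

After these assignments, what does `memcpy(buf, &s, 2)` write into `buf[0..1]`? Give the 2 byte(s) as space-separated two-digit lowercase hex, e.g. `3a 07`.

cnt:2 = 3 → 0x3 << 0 → word 0x0003
lvl:2 = 2 → 0x2 << 2 → word 0x000b
bank:8 = 91 → 0x5b << 4 → word 0x05bb
state:1 = 0 → 0x0 << 12 → word 0x05bb
mode:3 = 0 → 0x0 << 13 → word 0x05bb
word = 0x05bb → little-endian bytes:
  [0]=0xbb  [1]=0x05

bb 05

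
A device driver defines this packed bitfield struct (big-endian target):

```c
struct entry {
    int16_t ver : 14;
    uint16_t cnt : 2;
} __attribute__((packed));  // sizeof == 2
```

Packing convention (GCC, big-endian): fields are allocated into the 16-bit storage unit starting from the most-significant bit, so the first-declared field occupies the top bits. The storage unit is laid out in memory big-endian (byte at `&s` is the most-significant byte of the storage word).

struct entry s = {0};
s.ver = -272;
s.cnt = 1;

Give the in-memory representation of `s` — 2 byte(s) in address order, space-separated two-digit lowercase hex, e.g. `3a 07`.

fb c1

ver:14 = -272 → 0x3ef0 << 2 → word 0xfbc0
cnt:2 = 1 → 0x1 << 0 → word 0xfbc1
word = 0xfbc1 → big-endian bytes:
  [0]=0xfb  [1]=0xc1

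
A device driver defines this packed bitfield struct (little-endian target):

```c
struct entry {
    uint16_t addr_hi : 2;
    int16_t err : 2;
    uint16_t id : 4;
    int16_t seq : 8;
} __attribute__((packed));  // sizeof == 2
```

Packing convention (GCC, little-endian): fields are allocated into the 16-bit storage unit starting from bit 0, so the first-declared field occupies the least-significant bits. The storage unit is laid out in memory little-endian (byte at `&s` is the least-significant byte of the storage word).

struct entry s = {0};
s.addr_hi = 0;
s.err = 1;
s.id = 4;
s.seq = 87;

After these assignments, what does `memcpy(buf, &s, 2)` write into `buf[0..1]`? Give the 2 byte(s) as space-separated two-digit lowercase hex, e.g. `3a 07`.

addr_hi (2b) val=0 bits=0x0 at bit 0: 0x0000
err (2b) val=1 bits=0x1 at bit 2: 0x0004
id (4b) val=4 bits=0x4 at bit 4: 0x0044
seq (8b) val=87 bits=0x57 at bit 8: 0x5744
word = 0x5744 → little-endian bytes:
  [0]=0x44  [1]=0x57

44 57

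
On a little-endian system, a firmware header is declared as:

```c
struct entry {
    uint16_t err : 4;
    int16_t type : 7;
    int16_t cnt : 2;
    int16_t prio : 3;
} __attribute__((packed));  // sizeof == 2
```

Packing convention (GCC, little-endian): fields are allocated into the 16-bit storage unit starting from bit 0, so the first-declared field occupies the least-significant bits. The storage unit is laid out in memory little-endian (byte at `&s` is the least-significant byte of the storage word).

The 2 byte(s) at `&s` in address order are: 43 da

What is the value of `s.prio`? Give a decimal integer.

[0]=0x43 [1]=0xda (little-endian) → word 0xda43
err:4 @ bit 0 → (0xda43>>0)&0xf = 0x3
type:7 @ bit 4 → (0xda43>>4)&0x7f = 0x24
cnt:2 @ bit 11 → (0xda43>>11)&0x3 = 0x3
prio:3 @ bit 13 → (0xda43>>13)&0x7 = 0x6  ←
prio signed 3b, MSB=1: 6 - 8 = -2

-2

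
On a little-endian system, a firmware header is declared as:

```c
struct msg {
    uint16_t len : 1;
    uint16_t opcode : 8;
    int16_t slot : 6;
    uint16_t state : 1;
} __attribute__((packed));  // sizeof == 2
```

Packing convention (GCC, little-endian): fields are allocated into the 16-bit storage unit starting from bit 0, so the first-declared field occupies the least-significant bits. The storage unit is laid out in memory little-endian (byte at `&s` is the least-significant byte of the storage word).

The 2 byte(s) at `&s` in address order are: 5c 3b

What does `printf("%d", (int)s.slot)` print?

[0]=0x5c [1]=0x3b (little-endian) → word 0x3b5c
len:1 @ bit 0 → (0x3b5c>>0)&0x1 = 0x0
opcode:8 @ bit 1 → (0x3b5c>>1)&0xff = 0xae
slot:6 @ bit 9 → (0x3b5c>>9)&0x3f = 0x1d  ←
state:1 @ bit 15 → (0x3b5c>>15)&0x1 = 0x0
slot signed 6b, MSB=0: value = 29

29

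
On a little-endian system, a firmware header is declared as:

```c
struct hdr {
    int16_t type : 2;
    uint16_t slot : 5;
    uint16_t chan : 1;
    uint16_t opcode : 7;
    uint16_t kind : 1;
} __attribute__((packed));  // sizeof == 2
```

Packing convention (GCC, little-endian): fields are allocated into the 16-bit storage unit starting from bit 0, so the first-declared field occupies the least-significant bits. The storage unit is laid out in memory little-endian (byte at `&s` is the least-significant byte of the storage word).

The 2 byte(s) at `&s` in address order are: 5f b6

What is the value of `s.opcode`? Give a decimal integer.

54

[0]=0x5f [1]=0xb6 (little-endian) → word 0xb65f
type:2 @ bit 0 → (0xb65f>>0)&0x3 = 0x3
slot:5 @ bit 2 → (0xb65f>>2)&0x1f = 0x17
chan:1 @ bit 7 → (0xb65f>>7)&0x1 = 0x0
opcode:7 @ bit 8 → (0xb65f>>8)&0x7f = 0x36  ←
kind:1 @ bit 15 → (0xb65f>>15)&0x1 = 0x1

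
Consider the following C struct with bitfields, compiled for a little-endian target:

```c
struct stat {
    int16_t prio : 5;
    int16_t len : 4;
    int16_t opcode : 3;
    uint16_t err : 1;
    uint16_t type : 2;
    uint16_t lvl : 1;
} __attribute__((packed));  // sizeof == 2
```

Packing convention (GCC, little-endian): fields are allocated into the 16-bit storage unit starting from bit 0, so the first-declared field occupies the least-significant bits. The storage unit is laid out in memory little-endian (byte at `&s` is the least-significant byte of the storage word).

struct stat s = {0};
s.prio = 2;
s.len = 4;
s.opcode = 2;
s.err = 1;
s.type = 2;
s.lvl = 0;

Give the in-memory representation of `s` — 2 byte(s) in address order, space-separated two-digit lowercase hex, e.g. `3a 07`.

prio:5 = 2 → 0x2 << 0 → word 0x0002
len:4 = 4 → 0x4 << 5 → word 0x0082
opcode:3 = 2 → 0x2 << 9 → word 0x0482
err:1 = 1 → 0x1 << 12 → word 0x1482
type:2 = 2 → 0x2 << 13 → word 0x5482
lvl:1 = 0 → 0x0 << 15 → word 0x5482
word = 0x5482 → little-endian bytes:
  [0]=0x82  [1]=0x54

82 54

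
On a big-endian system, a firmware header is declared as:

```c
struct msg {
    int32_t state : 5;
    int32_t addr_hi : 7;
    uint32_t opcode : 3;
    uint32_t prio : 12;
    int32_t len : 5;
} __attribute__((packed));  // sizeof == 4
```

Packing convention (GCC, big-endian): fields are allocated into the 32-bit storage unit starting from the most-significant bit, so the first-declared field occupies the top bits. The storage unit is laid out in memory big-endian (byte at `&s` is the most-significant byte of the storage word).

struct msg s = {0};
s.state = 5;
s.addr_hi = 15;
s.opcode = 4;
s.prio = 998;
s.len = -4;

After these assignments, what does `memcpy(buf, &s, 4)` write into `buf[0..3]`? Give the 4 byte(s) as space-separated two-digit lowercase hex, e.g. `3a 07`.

state (5b) val=5 bits=0x5 at bit 27: 0x28000000
addr_hi (7b) val=15 bits=0xf at bit 20: 0x28f00000
opcode (3b) val=4 bits=0x4 at bit 17: 0x28f80000
prio (12b) val=998 bits=0x3e6 at bit 5: 0x28f87cc0
len (5b) val=-4 bits=0x1c at bit 0: 0x28f87cdc
word = 0x28f87cdc → big-endian bytes:
  [0]=0x28  [1]=0xf8  [2]=0x7c  [3]=0xdc

28 f8 7c dc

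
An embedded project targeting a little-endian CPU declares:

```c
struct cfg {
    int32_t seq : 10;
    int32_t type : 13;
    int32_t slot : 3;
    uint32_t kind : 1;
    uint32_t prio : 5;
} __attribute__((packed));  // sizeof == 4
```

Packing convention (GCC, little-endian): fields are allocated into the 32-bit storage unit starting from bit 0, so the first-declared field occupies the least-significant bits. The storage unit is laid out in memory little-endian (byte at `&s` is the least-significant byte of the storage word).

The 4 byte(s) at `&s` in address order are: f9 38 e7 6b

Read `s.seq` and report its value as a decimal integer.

[0]=0xf9 [1]=0x38 [2]=0xe7 [3]=0x6b (little-endian) → word 0x6be738f9
seq [0+:10] = (word>>0) & 0x3ff = 249  ←
type [10+:13] = (word>>10) & 0x1fff = 6606
slot [23+:3] = (word>>23) & 0x7 = 7
kind [26+:1] = (word>>26) & 0x1 = 0
prio [27+:5] = (word>>27) & 0x1f = 13
seq signed 10b, MSB=0: value = 249

249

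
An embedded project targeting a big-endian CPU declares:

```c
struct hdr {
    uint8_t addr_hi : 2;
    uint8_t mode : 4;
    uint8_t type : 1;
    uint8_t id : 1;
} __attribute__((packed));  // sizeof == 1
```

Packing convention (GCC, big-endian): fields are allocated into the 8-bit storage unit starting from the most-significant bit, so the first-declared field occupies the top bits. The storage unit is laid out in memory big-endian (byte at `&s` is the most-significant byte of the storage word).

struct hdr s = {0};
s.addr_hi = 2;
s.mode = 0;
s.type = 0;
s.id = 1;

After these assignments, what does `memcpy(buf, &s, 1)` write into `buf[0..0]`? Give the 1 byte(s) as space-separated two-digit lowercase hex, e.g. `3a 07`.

addr_hi:2 = 2 → 0x2 << 6 → word 0x80
mode:4 = 0 → 0x0 << 2 → word 0x80
type:1 = 0 → 0x0 << 1 → word 0x80
id:1 = 1 → 0x1 << 0 → word 0x81
word = 0x81 → big-endian bytes:
  [0]=0x81

81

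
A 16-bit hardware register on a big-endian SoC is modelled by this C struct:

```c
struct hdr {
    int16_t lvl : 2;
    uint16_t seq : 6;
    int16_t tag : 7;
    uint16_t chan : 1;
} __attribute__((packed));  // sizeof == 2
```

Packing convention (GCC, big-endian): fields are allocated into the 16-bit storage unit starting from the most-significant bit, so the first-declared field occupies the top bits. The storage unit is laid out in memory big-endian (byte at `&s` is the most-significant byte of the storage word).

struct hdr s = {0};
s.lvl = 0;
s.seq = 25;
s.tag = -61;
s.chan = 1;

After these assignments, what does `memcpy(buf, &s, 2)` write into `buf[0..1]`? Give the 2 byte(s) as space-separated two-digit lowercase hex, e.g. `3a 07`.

lvl:2 = 0 → 0x0 << 14 → word 0x0000
seq:6 = 25 → 0x19 << 8 → word 0x1900
tag:7 = -61 → 0x43 << 1 → word 0x1986
chan:1 = 1 → 0x1 << 0 → word 0x1987
word = 0x1987 → big-endian bytes:
  [0]=0x19  [1]=0x87

19 87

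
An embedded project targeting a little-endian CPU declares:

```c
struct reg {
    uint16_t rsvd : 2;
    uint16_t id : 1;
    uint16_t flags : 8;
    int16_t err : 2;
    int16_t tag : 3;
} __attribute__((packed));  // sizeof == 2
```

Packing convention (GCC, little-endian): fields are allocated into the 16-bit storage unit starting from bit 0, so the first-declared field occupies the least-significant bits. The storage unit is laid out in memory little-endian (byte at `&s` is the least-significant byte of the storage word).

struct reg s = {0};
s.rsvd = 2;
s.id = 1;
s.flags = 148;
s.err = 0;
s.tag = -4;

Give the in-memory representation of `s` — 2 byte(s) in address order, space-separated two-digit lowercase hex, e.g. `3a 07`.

a6 84

[0+:2] rsvd=2 & 0x3 = 0x2; word=0x0002
[2+:1] id=1 & 0x1 = 0x1; word=0x0006
[3+:8] flags=148 & 0xff = 0x94; word=0x04a6
[11+:2] err=0 & 0x3 = 0x0; word=0x04a6
[13+:3] tag=-4 & 0x7 = 0x4; word=0x84a6
word = 0x84a6 → little-endian bytes:
  [0]=0xa6  [1]=0x84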